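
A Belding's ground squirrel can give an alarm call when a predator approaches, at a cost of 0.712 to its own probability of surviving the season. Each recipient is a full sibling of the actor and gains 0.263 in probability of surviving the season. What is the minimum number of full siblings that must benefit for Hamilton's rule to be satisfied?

6

r to a full sibling = 1/2 (full sibs share both parents — two paths of length 2: r = 2·(1/2)^2 = 1/2).
Hamilton's rule: n·r·B > C  ⇒  n > C/(r·B) = 0.712/(0.5·0.263) = 5.414.
The smallest integer exceeding 5.414 is 6.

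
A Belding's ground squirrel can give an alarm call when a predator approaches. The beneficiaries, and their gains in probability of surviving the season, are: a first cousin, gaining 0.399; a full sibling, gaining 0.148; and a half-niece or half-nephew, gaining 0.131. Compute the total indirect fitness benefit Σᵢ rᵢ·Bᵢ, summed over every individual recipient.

0.14025

r to a first cousin = 0.125 (first cousins share one grandparent pair — two paths of length 4: r = 2·(1/2)^4 = 1/8).
r to a full sibling = 0.5 (full sibs share both parents — two paths of length 2: r = 2·(1/2)^2 = 1/2).
r to a half-niece or half-nephew = 1/8 (half-aunt/uncle↔niece/nephew: one path of length 3: r = (1/2)^3 = 1/8).
Summing one r·B term per recipient: 1·0.125·0.399 + 1·0.5·0.148 + 1·0.125·0.131 = 0.14025.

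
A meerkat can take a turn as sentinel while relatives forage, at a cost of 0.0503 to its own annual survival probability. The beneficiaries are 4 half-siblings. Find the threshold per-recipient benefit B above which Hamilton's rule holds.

0.0503

r to a half-sibling = 0.25 (half-sibs share one parent — one path of length 2: r = (1/2)^2 = 1/4).
Hamilton's rule with n recipients of equal r: n·r·B > C, so B > C/(n·r) = 0.0503/(4·0.25) = 0.0503.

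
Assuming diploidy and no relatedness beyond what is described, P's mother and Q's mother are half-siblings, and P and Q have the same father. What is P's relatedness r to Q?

With two independent routes of shared ancestry, r is the sum of the two contributions.
P and Q are related in two ways: half first cousins through their mothers (r = 1/16) and half-sibs through their shared father (r = 1/4).
r = 1/16 + 1/4 = 5/16 = 0.3125.

0.3125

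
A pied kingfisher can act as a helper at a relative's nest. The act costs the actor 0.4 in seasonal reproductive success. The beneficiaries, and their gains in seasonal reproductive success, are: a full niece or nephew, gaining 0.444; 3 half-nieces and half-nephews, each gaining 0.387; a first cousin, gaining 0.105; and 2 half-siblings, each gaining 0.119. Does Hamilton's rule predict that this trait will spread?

No

Hamilton's rule: the trait is favored when the sum of r·B over every recipient exceeds the actor's cost C.
r to a full niece or nephew = 0.25 (full aunt/uncle↔niece/nephew: two paths of length 3 through the shared grandparent pair: r = 2·(1/2)^3 = 1/4).
r to a half-niece or half-nephew = 0.125 (half-aunt/uncle↔niece/nephew: one path of length 3: r = (1/2)^3 = 1/8).
r to a first cousin = 1/8 (first cousins share one grandparent pair — two paths of length 4: r = 2·(1/2)^4 = 1/8).
r to a half-sibling = 0.25 (half-sibs share one parent — one path of length 2: r = (1/2)^2 = 1/4).
Summing one r·B term per recipient: 1·0.25·0.444 + 3·0.125·0.387 + 1·0.125·0.105 + 2·0.25·0.119 = 0.32875.
0.32875 < 0.4: the indirect benefit is less than the cost.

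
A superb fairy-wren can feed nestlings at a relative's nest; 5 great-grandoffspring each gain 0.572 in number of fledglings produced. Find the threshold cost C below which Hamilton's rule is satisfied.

0.3575

r to a great-grandoffspring = 0.125 (three parent–offspring links: r = (1/2)^3 = 1/8).
Hamilton's rule: n·r·B > C, so the trait is favored while C < n·r·B = 5·0.125·0.572 = 0.3575.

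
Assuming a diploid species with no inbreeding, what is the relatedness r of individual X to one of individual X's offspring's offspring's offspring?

0.125

Each parent–offspring link contributes a factor of 1/2, and independent paths through distinct common ancestors add.
Three parent–offspring links: r = (1/2)^3 = 1/8.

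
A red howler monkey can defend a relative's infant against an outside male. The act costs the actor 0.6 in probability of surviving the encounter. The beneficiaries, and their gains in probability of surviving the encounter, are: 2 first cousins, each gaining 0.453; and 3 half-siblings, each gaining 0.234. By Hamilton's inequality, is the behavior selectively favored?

Hamilton's rule: the trait is favored when the sum of r·B over every recipient exceeds the actor's cost C.
r to a first cousin = 1/8 (first cousins share one grandparent pair — two paths of length 4: r = 2·(1/2)^4 = 1/8).
r to a half-sibling = 1/4 (half-sibs share one parent — one path of length 2: r = (1/2)^2 = 1/4).
Summing one r·B term per recipient: 2·0.125·0.453 + 3·0.25·0.234 = 0.28875.
0.28875 < 0.6: the indirect benefit is less than the cost.

No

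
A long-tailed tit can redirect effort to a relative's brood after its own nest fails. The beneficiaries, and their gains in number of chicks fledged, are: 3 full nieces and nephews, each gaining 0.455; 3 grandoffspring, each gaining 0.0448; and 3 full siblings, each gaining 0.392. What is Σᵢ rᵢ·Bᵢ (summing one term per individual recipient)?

0.96285

r to a full niece or nephew = 1/4 (full aunt/uncle↔niece/nephew: two paths of length 3 through the shared grandparent pair: r = 2·(1/2)^3 = 1/4).
r to a grandoffspring = 0.25 (two parent–offspring links: r = (1/2)^2 = 1/4).
r to a full sibling = 0.5 (full sibs share both parents — two paths of length 2: r = 2·(1/2)^2 = 1/2).
Summing one r·B term per recipient: 3·0.25·0.455 + 3·0.25·0.0448 + 3·0.5·0.392 = 0.96285.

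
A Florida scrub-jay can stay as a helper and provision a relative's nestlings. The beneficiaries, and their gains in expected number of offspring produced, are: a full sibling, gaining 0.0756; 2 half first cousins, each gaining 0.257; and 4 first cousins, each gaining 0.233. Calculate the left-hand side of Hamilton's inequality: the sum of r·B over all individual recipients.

r to a full sibling = 0.5 (full sibs share both parents — two paths of length 2: r = 2·(1/2)^2 = 1/2).
r to a half first cousin = 0.0625 (half first cousins share one grandparent — one path of length 4: r = (1/2)^4 = 1/16).
r to a first cousin = 0.125 (first cousins share one grandparent pair — two paths of length 4: r = 2·(1/2)^4 = 1/8).
Summing one r·B term per recipient: 1·0.5·0.0756 + 2·0.0625·0.257 + 4·0.125·0.233 = 0.186425.

0.186425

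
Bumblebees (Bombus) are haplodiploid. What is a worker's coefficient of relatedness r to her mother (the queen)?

One meiotic link between diploid queen and diploid daughter: r = 1/2.

0.5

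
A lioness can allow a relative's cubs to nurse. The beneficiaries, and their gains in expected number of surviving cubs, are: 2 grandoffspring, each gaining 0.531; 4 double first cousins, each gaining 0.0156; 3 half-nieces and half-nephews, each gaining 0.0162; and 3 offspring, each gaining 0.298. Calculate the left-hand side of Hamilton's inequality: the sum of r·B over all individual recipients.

0.734175

r to a grandoffspring = 0.25 (two parent–offspring links: r = (1/2)^2 = 1/4).
r to a double first cousin = 0.25 (double first cousins share both grandparent pairs — four paths of length 4: r = 4·(1/2)^4 = 1/4).
r to a half-niece or half-nephew = 0.125 (half-aunt/uncle↔niece/nephew: one path of length 3: r = (1/2)^3 = 1/8).
r to an offspring = 1/2 (one parent–offspring link: r = (1/2)^1 = 1/2).
Summing one r·B term per recipient: 2·0.25·0.531 + 4·0.25·0.0156 + 3·0.125·0.0162 + 3·0.5·0.298 = 0.734175.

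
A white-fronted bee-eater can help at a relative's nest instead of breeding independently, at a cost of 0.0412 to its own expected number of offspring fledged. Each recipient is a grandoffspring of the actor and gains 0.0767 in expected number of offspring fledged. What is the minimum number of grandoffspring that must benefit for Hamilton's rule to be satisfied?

3

r to a grandoffspring = 0.25 (two parent–offspring links: r = (1/2)^2 = 1/4).
Hamilton's rule: n·r·B > C  ⇒  n > C/(r·B) = 0.0412/(0.25·0.0767) = 2.149.
The smallest integer exceeding 2.149 is 3.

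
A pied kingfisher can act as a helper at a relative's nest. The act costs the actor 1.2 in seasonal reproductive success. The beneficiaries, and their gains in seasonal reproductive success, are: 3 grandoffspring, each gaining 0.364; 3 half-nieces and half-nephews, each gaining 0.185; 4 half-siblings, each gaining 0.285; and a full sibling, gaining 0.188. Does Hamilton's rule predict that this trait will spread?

Hamilton's rule: the trait is favored when the sum of r·B over every recipient exceeds the actor's cost C.
r to a grandoffspring = 0.25 (two parent–offspring links: r = (1/2)^2 = 1/4).
r to a half-niece or half-nephew = 1/8 (half-aunt/uncle↔niece/nephew: one path of length 3: r = (1/2)^3 = 1/8).
r to a half-sibling = 1/4 (half-sibs share one parent — one path of length 2: r = (1/2)^2 = 1/4).
r to a full sibling = 1/2 (full sibs share both parents — two paths of length 2: r = 2·(1/2)^2 = 1/2).
Summing one r·B term per recipient: 3·0.25·0.364 + 3·0.125·0.185 + 4·0.25·0.285 + 1·0.5·0.188 = 0.721375.
0.721375 < 1.2: the indirect benefit is less than the cost.

No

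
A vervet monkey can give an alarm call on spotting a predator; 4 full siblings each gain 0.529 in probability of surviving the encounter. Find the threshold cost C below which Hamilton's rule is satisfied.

r to a full sibling = 0.5 (full sibs share both parents — two paths of length 2: r = 2·(1/2)^2 = 1/2).
Hamilton's rule: n·r·B > C, so the trait is favored while C < n·r·B = 4·0.5·0.529 = 1.058.

1.058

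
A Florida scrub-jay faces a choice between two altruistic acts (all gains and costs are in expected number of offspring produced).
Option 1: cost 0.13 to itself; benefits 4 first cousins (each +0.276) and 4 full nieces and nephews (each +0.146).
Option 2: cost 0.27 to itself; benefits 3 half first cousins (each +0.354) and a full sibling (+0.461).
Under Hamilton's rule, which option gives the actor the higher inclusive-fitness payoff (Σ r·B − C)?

Option 1: r to a first cousin = 0.125.
Option 1: r to a full niece or nephew = 0.25.
Option 1: Σ r·B − C = (4·0.125·0.276 + 4·0.25·0.146) − 0.13 = 0.154.
Option 2: r to a half first cousin = 0.0625.
Option 2: r to a full sibling = 0.5.
Option 2: Σ r·B − C = (3·0.0625·0.354 + 1·0.5·0.461) − 0.27 = 0.026875.
Option 1 has the higher net inclusive-fitness payoff.

Option 1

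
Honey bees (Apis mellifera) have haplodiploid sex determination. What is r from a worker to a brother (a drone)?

0.25

Her haploid brother carries none of their father's genes and a random half of their mother's genome; that half matches the maternal half of her own genome with probability 1/2: r = 1/2 · 1/2 = 1/4.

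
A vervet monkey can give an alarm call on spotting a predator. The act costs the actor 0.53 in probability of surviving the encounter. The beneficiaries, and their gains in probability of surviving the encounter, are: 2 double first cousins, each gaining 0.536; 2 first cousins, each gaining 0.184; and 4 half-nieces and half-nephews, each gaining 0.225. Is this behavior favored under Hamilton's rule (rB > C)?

No

Hamilton's rule: the trait is favored when the sum of r·B over every recipient exceeds the actor's cost C.
r to a double first cousin = 1/4 (double first cousins share both grandparent pairs — four paths of length 4: r = 4·(1/2)^4 = 1/4).
r to a first cousin = 0.125 (first cousins share one grandparent pair — two paths of length 4: r = 2·(1/2)^4 = 1/8).
r to a half-niece or half-nephew = 1/8 (half-aunt/uncle↔niece/nephew: one path of length 3: r = (1/2)^3 = 1/8).
Summing one r·B term per recipient: 2·0.25·0.536 + 2·0.125·0.184 + 4·0.125·0.225 = 0.4265.
0.4265 < 0.53: the indirect benefit is less than the cost.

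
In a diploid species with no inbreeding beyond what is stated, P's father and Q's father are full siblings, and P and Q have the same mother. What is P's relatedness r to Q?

Independent pedigree routes through distinct common ancestors add.
P and Q are related in two ways: first cousins through their fathers (r = 1/8) and half-sibs through their shared mother (r = 1/4).
r = 1/8 + 1/4 = 3/8 = 0.375.

0.375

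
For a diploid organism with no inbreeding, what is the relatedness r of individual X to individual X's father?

Each parent–offspring link contributes a factor of 1/2, and independent paths through distinct common ancestors add.
One parent–offspring link: r = (1/2)^1 = 1/2.

0.5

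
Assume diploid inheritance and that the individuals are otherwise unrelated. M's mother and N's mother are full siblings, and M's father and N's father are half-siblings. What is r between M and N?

0.1875

With two independent routes of shared ancestry, r is the sum of the two contributions.
M and N are related in two ways: first cousins through their mothers (r = 1/8) and half first cousins through their fathers (r = 1/16).
r = 1/8 + 1/16 = 3/16 = 0.1875.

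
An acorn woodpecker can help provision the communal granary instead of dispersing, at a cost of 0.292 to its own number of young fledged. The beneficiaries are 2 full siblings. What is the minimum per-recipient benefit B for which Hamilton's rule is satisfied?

r to a full sibling = 1/2 (full sibs share both parents — two paths of length 2: r = 2·(1/2)^2 = 1/2).
Hamilton's rule with n recipients of equal r: n·r·B > C, so B > C/(n·r) = 0.292/(2·0.5) = 0.292.

0.292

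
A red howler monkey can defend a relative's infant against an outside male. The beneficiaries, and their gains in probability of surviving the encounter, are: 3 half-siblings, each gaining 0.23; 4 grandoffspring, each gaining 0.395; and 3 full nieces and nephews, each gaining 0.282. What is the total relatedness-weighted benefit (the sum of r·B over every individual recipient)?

r to a half-sibling = 0.25 (half-sibs share one parent — one path of length 2: r = (1/2)^2 = 1/4).
r to a grandoffspring = 0.25 (two parent–offspring links: r = (1/2)^2 = 1/4).
r to a full niece or nephew = 1/4 (full aunt/uncle↔niece/nephew: two paths of length 3 through the shared grandparent pair: r = 2·(1/2)^3 = 1/4).
Summing one r·B term per recipient: 3·0.25·0.23 + 4·0.25·0.395 + 3·0.25·0.282 = 0.779.

0.779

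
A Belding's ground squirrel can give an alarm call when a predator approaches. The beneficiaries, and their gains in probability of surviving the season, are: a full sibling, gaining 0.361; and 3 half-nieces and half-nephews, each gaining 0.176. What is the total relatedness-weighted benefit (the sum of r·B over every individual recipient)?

r to a full sibling = 0.5 (full sibs share both parents — two paths of length 2: r = 2·(1/2)^2 = 1/2).
r to a half-niece or half-nephew = 1/8 (half-aunt/uncle↔niece/nephew: one path of length 3: r = (1/2)^3 = 1/8).
Summing one r·B term per recipient: 1·0.5·0.361 + 3·0.125·0.176 = 0.2465.

0.2465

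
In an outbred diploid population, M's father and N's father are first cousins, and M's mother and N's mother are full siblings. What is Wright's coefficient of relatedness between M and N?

Independent pedigree routes through distinct common ancestors add.
M and N are related in two ways: second cousins through their fathers (r = 1/32) and first cousins through their mothers (r = 1/8).
r = 1/32 + 1/8 = 0.15625.

0.15625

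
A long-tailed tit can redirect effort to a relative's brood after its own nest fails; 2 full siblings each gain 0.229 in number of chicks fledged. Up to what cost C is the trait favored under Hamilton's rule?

r to a full sibling = 1/2 (full sibs share both parents — two paths of length 2: r = 2·(1/2)^2 = 1/2).
Hamilton's rule: n·r·B > C, so the trait is favored while C < n·r·B = 2·0.5·0.229 = 0.229.

0.229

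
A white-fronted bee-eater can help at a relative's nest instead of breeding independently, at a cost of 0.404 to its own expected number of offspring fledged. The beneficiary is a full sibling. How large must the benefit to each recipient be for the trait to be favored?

0.808

r to a full sibling = 1/2 (full sibs share both parents — two paths of length 2: r = 2·(1/2)^2 = 1/2).
Hamilton's rule with n recipients of equal r: n·r·B > C, so B > C/(n·r) = 0.404/(1·0.5) = 0.808.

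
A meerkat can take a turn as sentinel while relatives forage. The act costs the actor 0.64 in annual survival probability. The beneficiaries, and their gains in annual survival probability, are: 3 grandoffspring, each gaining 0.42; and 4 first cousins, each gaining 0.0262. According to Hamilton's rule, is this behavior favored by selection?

No

Hamilton's rule: the trait is favored when the sum of r·B over every recipient exceeds the actor's cost C.
r to a grandoffspring = 1/4 (two parent–offspring links: r = (1/2)^2 = 1/4).
r to a first cousin = 1/8 (first cousins share one grandparent pair — two paths of length 4: r = 2·(1/2)^4 = 1/8).
Summing one r·B term per recipient: 3·0.25·0.42 + 4·0.125·0.0262 = 0.3281.
0.3281 < 0.64: the indirect benefit is less than the cost.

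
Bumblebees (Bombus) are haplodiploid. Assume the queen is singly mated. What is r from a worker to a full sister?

Haplodiploid full sisters inherit their father's entire haploid genome identically (contributing 1/2) and on average half of their mother's contribution (1/2 · 1/2 = 1/4); r = 1/2 + 1/4 = 3/4.

0.75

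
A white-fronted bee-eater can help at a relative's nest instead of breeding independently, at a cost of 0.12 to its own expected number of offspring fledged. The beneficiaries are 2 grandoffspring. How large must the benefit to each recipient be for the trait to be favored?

r to a grandoffspring = 1/4 (two parent–offspring links: r = (1/2)^2 = 1/4).
Hamilton's rule with n recipients of equal r: n·r·B > C, so B > C/(n·r) = 0.12/(2·0.25) = 0.24.

0.24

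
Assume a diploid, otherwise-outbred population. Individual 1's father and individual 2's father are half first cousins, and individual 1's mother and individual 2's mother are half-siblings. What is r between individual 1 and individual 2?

Independent pedigree routes through distinct common ancestors add.
Individual 1 and individual 2 are related in two ways: half second cousins through their fathers (r = 1/64) and half first cousins through their mothers (r = 1/16).
r = 1/64 + 1/16 = 0.078125.

0.078125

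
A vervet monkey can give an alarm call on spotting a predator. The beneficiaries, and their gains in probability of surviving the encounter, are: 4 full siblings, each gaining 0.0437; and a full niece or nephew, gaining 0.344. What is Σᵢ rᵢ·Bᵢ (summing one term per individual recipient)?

0.1734

r to a full sibling = 1/2 (full sibs share both parents — two paths of length 2: r = 2·(1/2)^2 = 1/2).
r to a full niece or nephew = 0.25 (full aunt/uncle↔niece/nephew: two paths of length 3 through the shared grandparent pair: r = 2·(1/2)^3 = 1/4).
Summing one r·B term per recipient: 4·0.5·0.0437 + 1·0.25·0.344 = 0.1734.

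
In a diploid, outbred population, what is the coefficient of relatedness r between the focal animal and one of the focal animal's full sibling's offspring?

Each parent–offspring link contributes a factor of 1/2, and independent paths through distinct common ancestors add.
Full aunt/uncle↔niece/nephew: two paths of length 3 through the shared grandparent pair: r = 2·(1/2)^3 = 1/4.

0.25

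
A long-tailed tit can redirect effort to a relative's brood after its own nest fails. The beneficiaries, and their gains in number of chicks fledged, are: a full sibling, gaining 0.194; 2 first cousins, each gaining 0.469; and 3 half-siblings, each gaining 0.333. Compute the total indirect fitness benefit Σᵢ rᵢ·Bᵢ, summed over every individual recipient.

0.464

r to a full sibling = 1/2 (full sibs share both parents — two paths of length 2: r = 2·(1/2)^2 = 1/2).
r to a first cousin = 1/8 (first cousins share one grandparent pair — two paths of length 4: r = 2·(1/2)^4 = 1/8).
r to a half-sibling = 0.25 (half-sibs share one parent — one path of length 2: r = (1/2)^2 = 1/4).
Summing one r·B term per recipient: 1·0.5·0.194 + 2·0.125·0.469 + 3·0.25·0.333 = 0.464.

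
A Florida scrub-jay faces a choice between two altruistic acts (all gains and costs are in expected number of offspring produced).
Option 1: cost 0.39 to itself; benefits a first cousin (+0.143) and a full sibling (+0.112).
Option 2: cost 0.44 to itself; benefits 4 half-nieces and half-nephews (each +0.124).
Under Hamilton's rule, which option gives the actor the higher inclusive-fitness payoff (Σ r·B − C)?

Option 1: r to a first cousin = 0.125.
Option 1: r to a full sibling = 0.5.
Option 1: Σ r·B − C = (1·0.125·0.143 + 1·0.5·0.112) − 0.39 = -0.316125.
Option 2: r to a half-niece or half-nephew = 0.125.
Option 2: Σ r·B − C = (4·0.125·0.124) − 0.44 = -0.378.
Option 1 has the higher net inclusive-fitness payoff.

Option 1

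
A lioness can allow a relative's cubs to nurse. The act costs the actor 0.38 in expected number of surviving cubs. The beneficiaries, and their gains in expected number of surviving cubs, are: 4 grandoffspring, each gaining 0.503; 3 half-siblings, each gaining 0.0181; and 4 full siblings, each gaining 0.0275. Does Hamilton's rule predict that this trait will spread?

Hamilton's rule: the trait is favored when the sum of r·B over every recipient exceeds the actor's cost C.
r to a grandoffspring = 1/4 (two parent–offspring links: r = (1/2)^2 = 1/4).
r to a half-sibling = 0.25 (half-sibs share one parent — one path of length 2: r = (1/2)^2 = 1/4).
r to a full sibling = 1/2 (full sibs share both parents — two paths of length 2: r = 2·(1/2)^2 = 1/2).
Summing one r·B term per recipient: 4·0.25·0.503 + 3·0.25·0.0181 + 4·0.5·0.0275 = 0.571575.
0.571575 > 0.38: the indirect benefit exceeds the cost.

Yes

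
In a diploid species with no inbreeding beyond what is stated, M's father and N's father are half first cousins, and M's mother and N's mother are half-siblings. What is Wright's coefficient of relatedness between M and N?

With two independent routes of shared ancestry, r is the sum of the two contributions.
M and N are related in two ways: half second cousins through their fathers (r = 1/64) and half first cousins through their mothers (r = 1/16).
r = 1/64 + 1/16 = 5/64 = 0.078125.

0.078125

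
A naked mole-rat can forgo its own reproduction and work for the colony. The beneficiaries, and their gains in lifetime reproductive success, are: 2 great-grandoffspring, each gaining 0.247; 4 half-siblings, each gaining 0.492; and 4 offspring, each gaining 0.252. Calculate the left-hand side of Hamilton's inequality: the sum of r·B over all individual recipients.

r to a great-grandoffspring = 0.125 (three parent–offspring links: r = (1/2)^3 = 1/8).
r to a half-sibling = 0.25 (half-sibs share one parent — one path of length 2: r = (1/2)^2 = 1/4).
r to an offspring = 0.5 (one parent–offspring link: r = (1/2)^1 = 1/2).
Summing one r·B term per recipient: 2·0.125·0.247 + 4·0.25·0.492 + 4·0.5·0.252 = 1.05775.

1.05775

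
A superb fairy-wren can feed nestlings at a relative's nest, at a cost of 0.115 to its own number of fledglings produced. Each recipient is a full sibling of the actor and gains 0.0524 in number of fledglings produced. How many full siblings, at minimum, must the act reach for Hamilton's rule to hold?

r to a full sibling = 0.5 (full sibs share both parents — two paths of length 2: r = 2·(1/2)^2 = 1/2).
Hamilton's rule: n·r·B > C  ⇒  n > C/(r·B) = 0.115/(0.5·0.0524) = 4.389.
The smallest integer exceeding 4.389 is 5.

5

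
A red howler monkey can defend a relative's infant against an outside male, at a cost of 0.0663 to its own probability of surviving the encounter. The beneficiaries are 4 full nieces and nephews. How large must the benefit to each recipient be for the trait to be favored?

0.0663

r to a full niece or nephew = 0.25 (full aunt/uncle↔niece/nephew: two paths of length 3 through the shared grandparent pair: r = 2·(1/2)^3 = 1/4).
Hamilton's rule with n recipients of equal r: n·r·B > C, so B > C/(n·r) = 0.0663/(4·0.25) = 0.0663.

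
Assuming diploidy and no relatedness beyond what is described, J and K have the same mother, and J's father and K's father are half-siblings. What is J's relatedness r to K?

Independent pedigree routes through distinct common ancestors add.
J and K are related in two ways: half-sibs through their shared mother (r = 1/4) and half first cousins through their fathers (r = 1/16).
r = 1/4 + 1/16 = 0.3125.

0.3125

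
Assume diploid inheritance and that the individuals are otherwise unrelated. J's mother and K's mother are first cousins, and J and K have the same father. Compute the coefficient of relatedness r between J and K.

0.28125

Relatedness sums over independent paths through distinct common ancestors.
J and K are related in two ways: second cousins through their mothers (r = 1/32) and half-sibs through their shared father (r = 1/4).
r = 1/32 + 1/4 = 9/32 = 0.28125.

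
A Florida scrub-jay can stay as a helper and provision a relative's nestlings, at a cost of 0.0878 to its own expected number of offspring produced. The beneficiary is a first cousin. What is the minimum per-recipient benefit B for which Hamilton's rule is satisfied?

0.7024

r to a first cousin = 0.125 (first cousins share one grandparent pair — two paths of length 4: r = 2·(1/2)^4 = 1/8).
Hamilton's rule with n recipients of equal r: n·r·B > C, so B > C/(n·r) = 0.0878/(1·0.125) = 0.7024.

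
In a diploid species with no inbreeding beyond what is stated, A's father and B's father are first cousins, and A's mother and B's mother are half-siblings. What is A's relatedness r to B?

Independent pedigree routes through distinct common ancestors add.
A and B are related in two ways: second cousins through their fathers (r = 1/32) and half first cousins through their mothers (r = 1/16).
r = 1/32 + 1/16 = 3/32 = 0.09375.

0.09375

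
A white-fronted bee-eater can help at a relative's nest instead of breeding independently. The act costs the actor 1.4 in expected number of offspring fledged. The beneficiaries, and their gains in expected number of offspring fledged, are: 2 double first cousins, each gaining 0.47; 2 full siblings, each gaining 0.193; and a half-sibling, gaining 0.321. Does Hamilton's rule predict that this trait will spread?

No

Hamilton's rule: the trait is favored when the sum of r·B over every recipient exceeds the actor's cost C.
r to a double first cousin = 0.25 (double first cousins share both grandparent pairs — four paths of length 4: r = 4·(1/2)^4 = 1/4).
r to a full sibling = 0.5 (full sibs share both parents — two paths of length 2: r = 2·(1/2)^2 = 1/2).
r to a half-sibling = 1/4 (half-sibs share one parent — one path of length 2: r = (1/2)^2 = 1/4).
Summing one r·B term per recipient: 2·0.25·0.47 + 2·0.5·0.193 + 1·0.25·0.321 = 0.50825.
0.50825 < 1.4: the indirect benefit is less than the cost.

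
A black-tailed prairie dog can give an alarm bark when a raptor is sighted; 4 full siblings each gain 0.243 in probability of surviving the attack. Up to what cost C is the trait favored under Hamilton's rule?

0.486

r to a full sibling = 1/2 (full sibs share both parents — two paths of length 2: r = 2·(1/2)^2 = 1/2).
Hamilton's rule: n·r·B > C, so the trait is favored while C < n·r·B = 4·0.5·0.243 = 0.486.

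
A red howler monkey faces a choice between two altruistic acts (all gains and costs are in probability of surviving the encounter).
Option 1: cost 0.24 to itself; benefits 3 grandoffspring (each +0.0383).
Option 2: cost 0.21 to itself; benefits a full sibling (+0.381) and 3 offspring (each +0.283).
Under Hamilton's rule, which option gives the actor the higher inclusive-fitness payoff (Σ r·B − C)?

Option 2

Option 1: r to a grandoffspring = 0.25.
Option 1: Σ r·B − C = (3·0.25·0.0383) − 0.24 = -0.211275.
Option 2: r to a full sibling = 0.5.
Option 2: r to an offspring = 0.5.
Option 2: Σ r·B − C = (1·0.5·0.381 + 3·0.5·0.283) − 0.21 = 0.405.
Option 2 has the higher net inclusive-fitness payoff.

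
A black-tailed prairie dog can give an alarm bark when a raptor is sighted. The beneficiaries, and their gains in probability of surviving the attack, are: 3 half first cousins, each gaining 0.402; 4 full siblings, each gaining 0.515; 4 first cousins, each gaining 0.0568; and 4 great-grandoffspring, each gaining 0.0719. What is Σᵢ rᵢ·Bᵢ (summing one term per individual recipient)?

r to a half first cousin = 0.0625 (half first cousins share one grandparent — one path of length 4: r = (1/2)^4 = 1/16).
r to a full sibling = 1/2 (full sibs share both parents — two paths of length 2: r = 2·(1/2)^2 = 1/2).
r to a first cousin = 1/8 (first cousins share one grandparent pair — two paths of length 4: r = 2·(1/2)^4 = 1/8).
r to a great-grandoffspring = 0.125 (three parent–offspring links: r = (1/2)^3 = 1/8).
Summing one r·B term per recipient: 3·0.0625·0.402 + 4·0.5·0.515 + 4·0.125·0.0568 + 4·0.125·0.0719 = 1.169725.

1.169725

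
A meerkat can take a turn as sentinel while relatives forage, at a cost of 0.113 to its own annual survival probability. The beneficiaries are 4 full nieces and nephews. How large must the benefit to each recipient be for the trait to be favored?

0.113

r to a full niece or nephew = 0.25 (full aunt/uncle↔niece/nephew: two paths of length 3 through the shared grandparent pair: r = 2·(1/2)^3 = 1/4).
Hamilton's rule with n recipients of equal r: n·r·B > C, so B > C/(n·r) = 0.113/(4·0.25) = 0.113.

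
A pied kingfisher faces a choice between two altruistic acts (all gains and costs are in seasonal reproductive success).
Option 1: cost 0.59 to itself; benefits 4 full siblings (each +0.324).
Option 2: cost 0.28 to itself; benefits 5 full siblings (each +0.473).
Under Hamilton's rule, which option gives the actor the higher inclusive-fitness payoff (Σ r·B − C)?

Option 2

Option 1: r to a full sibling = 0.5.
Option 1: Σ r·B − C = (4·0.5·0.324) − 0.59 = 0.058.
Option 2: r to a full sibling = 0.5.
Option 2: Σ r·B − C = (5·0.5·0.473) − 0.28 = 0.9025.
Option 2 has the higher net inclusive-fitness payoff.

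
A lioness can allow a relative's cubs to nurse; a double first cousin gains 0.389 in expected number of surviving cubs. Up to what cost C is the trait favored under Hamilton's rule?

0.09725

r to a double first cousin = 0.25 (double first cousins share both grandparent pairs — four paths of length 4: r = 4·(1/2)^4 = 1/4).
Hamilton's rule: n·r·B > C, so the trait is favored while C < n·r·B = 1·0.25·0.389 = 0.09725.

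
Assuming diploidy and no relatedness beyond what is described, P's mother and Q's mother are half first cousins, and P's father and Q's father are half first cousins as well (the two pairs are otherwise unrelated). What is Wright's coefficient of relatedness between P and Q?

0.03125

Independent pedigree routes through distinct common ancestors add.
P and Q are related in two ways: half second cousins through their mothers (r = 1/64) and half second cousins through their fathers (r = 1/64).
r = 1/64 + 1/64 = 0.03125.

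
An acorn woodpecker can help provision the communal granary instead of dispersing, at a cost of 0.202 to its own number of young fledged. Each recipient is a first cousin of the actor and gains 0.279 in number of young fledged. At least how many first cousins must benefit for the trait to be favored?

6

r to a first cousin = 0.125 (first cousins share one grandparent pair — two paths of length 4: r = 2·(1/2)^4 = 1/8).
Hamilton's rule: n·r·B > C  ⇒  n > C/(r·B) = 0.202/(0.125·0.279) = 5.792.
The smallest integer exceeding 5.792 is 6.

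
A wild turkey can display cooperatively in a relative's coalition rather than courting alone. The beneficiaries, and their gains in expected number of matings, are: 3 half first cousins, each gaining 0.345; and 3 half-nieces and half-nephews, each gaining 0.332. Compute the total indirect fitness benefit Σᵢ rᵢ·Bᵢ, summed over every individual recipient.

0.1891875

r to a half first cousin = 1/16 (half first cousins share one grandparent — one path of length 4: r = (1/2)^4 = 1/16).
r to a half-niece or half-nephew = 0.125 (half-aunt/uncle↔niece/nephew: one path of length 3: r = (1/2)^3 = 1/8).
Summing one r·B term per recipient: 3·0.0625·0.345 + 3·0.125·0.332 = 0.1891875.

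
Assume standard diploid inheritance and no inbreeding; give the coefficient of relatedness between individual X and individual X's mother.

Each parent–offspring link contributes a factor of 1/2, and independent paths through distinct common ancestors add.
One parent–offspring link: r = (1/2)^1 = 1/2.

0.5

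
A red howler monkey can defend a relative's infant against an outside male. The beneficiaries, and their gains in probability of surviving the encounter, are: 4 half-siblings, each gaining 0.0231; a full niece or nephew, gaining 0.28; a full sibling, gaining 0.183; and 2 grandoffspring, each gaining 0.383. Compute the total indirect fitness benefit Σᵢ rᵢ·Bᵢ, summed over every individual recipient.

0.3761

r to a half-sibling = 0.25 (half-sibs share one parent — one path of length 2: r = (1/2)^2 = 1/4).
r to a full niece or nephew = 0.25 (full aunt/uncle↔niece/nephew: two paths of length 3 through the shared grandparent pair: r = 2·(1/2)^3 = 1/4).
r to a full sibling = 0.5 (full sibs share both parents — two paths of length 2: r = 2·(1/2)^2 = 1/2).
r to a grandoffspring = 1/4 (two parent–offspring links: r = (1/2)^2 = 1/4).
Summing one r·B term per recipient: 4·0.25·0.0231 + 1·0.25·0.28 + 1·0.5·0.183 + 2·0.25·0.383 = 0.3761.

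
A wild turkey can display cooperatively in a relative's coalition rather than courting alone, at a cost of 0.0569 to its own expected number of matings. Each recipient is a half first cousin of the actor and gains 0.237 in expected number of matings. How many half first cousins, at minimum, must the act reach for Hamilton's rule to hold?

4

r to a half first cousin = 1/16 (half first cousins share one grandparent — one path of length 4: r = (1/2)^4 = 1/16).
Hamilton's rule: n·r·B > C  ⇒  n > C/(r·B) = 0.0569/(0.0625·0.237) = 3.841.
The smallest integer exceeding 3.841 is 4.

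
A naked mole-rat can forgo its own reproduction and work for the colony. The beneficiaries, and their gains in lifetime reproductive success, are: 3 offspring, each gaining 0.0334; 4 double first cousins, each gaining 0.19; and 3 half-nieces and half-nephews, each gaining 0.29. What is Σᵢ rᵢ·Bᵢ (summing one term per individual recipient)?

0.34885

r to an offspring = 1/2 (one parent–offspring link: r = (1/2)^1 = 1/2).
r to a double first cousin = 0.25 (double first cousins share both grandparent pairs — four paths of length 4: r = 4·(1/2)^4 = 1/4).
r to a half-niece or half-nephew = 1/8 (half-aunt/uncle↔niece/nephew: one path of length 3: r = (1/2)^3 = 1/8).
Summing one r·B term per recipient: 3·0.5·0.0334 + 4·0.25·0.19 + 3·0.125·0.29 = 0.34885.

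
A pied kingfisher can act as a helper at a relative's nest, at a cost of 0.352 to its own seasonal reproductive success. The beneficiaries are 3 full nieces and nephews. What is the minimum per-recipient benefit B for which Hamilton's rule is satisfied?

r to a full niece or nephew = 0.25 (full aunt/uncle↔niece/nephew: two paths of length 3 through the shared grandparent pair: r = 2·(1/2)^3 = 1/4).
Hamilton's rule with n recipients of equal r: n·r·B > C, so B > C/(n·r) = 0.352/(3·0.25) = 0.4693.

0.4693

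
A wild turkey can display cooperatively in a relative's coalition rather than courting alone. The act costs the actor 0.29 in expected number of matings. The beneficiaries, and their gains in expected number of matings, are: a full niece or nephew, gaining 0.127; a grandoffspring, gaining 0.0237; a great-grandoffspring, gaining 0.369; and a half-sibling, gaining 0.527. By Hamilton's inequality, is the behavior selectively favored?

Hamilton's rule: the trait is favored when the sum of r·B over every recipient exceeds the actor's cost C.
r to a full niece or nephew = 0.25 (full aunt/uncle↔niece/nephew: two paths of length 3 through the shared grandparent pair: r = 2·(1/2)^3 = 1/4).
r to a grandoffspring = 1/4 (two parent–offspring links: r = (1/2)^2 = 1/4).
r to a great-grandoffspring = 1/8 (three parent–offspring links: r = (1/2)^3 = 1/8).
r to a half-sibling = 1/4 (half-sibs share one parent — one path of length 2: r = (1/2)^2 = 1/4).
Summing one r·B term per recipient: 1·0.25·0.127 + 1·0.25·0.0237 + 1·0.125·0.369 + 1·0.25·0.527 = 0.21555.
0.21555 < 0.29: the indirect benefit is less than the cost.

No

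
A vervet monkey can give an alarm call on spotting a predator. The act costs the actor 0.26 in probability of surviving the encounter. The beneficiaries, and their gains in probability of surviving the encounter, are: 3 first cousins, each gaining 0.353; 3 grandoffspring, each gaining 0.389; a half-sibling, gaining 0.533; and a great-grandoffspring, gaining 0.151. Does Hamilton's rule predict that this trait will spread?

Yes

Hamilton's rule: the trait is favored when the sum of r·B over every recipient exceeds the actor's cost C.
r to a first cousin = 0.125 (first cousins share one grandparent pair — two paths of length 4: r = 2·(1/2)^4 = 1/8).
r to a grandoffspring = 1/4 (two parent–offspring links: r = (1/2)^2 = 1/4).
r to a half-sibling = 0.25 (half-sibs share one parent — one path of length 2: r = (1/2)^2 = 1/4).
r to a great-grandoffspring = 0.125 (three parent–offspring links: r = (1/2)^3 = 1/8).
Summing one r·B term per recipient: 3·0.125·0.353 + 3·0.25·0.389 + 1·0.25·0.533 + 1·0.125·0.151 = 0.57625.
0.57625 > 0.26: the indirect benefit exceeds the cost.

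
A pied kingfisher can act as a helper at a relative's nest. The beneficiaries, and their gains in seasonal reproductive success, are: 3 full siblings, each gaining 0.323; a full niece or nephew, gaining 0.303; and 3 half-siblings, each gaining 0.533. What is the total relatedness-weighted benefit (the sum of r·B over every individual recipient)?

0.96

r to a full sibling = 0.5 (full sibs share both parents — two paths of length 2: r = 2·(1/2)^2 = 1/2).
r to a full niece or nephew = 0.25 (full aunt/uncle↔niece/nephew: two paths of length 3 through the shared grandparent pair: r = 2·(1/2)^3 = 1/4).
r to a half-sibling = 0.25 (half-sibs share one parent — one path of length 2: r = (1/2)^2 = 1/4).
Summing one r·B term per recipient: 3·0.5·0.323 + 1·0.25·0.303 + 3·0.25·0.533 = 0.96.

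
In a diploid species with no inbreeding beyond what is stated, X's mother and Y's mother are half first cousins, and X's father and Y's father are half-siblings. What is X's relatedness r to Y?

Wright's path rule: contributions from independent ancestry routes add.
X and Y are related in two ways: half second cousins through their mothers (r = 1/64) and half first cousins through their fathers (r = 1/16).
r = 1/64 + 1/16 = 5/64 = 0.078125.

0.078125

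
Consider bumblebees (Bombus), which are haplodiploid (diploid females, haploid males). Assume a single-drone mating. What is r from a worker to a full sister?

Haplodiploid full sisters inherit their father's entire haploid genome identically (contributing 1/2) and on average half of their mother's contribution (1/2 · 1/2 = 1/4); r = 1/2 + 1/4 = 3/4.

0.75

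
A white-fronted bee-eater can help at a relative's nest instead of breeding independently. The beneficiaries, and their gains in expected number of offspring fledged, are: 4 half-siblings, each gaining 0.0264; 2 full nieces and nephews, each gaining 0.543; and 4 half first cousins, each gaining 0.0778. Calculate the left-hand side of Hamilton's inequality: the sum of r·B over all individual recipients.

r to a half-sibling = 1/4 (half-sibs share one parent — one path of length 2: r = (1/2)^2 = 1/4).
r to a full niece or nephew = 1/4 (full aunt/uncle↔niece/nephew: two paths of length 3 through the shared grandparent pair: r = 2·(1/2)^3 = 1/4).
r to a half first cousin = 0.0625 (half first cousins share one grandparent — one path of length 4: r = (1/2)^4 = 1/16).
Summing one r·B term per recipient: 4·0.25·0.0264 + 2·0.25·0.543 + 4·0.0625·0.0778 = 0.31735.

0.31735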